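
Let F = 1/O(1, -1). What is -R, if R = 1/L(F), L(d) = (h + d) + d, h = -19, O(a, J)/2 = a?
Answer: 1/18 ≈ 0.055556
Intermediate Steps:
O(a, J) = 2*a
F = 1/2 (F = 1/(2*1) = 1/2 ≈ 0.50000)
L(d) = -19 + 2*d (L(d) = (-19 + d) + d = -19 + 2*d)
R = -1/18 (R = 1/(-19 + 2*(1/2)) = 1/(-19 + 1) = 1/(-18) = -1/18 ≈ -0.055556)
-R = -1*(-1/18) = 1/18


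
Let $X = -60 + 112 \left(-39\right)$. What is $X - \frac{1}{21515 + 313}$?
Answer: $- \frac{96654385}{21828} \approx -4428.0$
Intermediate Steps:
$X = -4428$ ($X = -60 - 4368 = -4428$)
$X - \frac{1}{21515 + 313} = -4428 - \frac{1}{21515 + 313} = -4428 - \frac{1}{21828} = - \frac{96654385}{21828}$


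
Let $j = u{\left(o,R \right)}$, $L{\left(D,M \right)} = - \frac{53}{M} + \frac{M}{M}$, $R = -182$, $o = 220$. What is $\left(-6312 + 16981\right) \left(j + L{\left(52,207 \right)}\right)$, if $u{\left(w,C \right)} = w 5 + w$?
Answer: $\frac{2916840586}{207} \approx 1.4091 \cdot 10^{7}$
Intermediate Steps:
$u{\left(w,C \right)} = 6 w$ ($u{\left(w,C \right)} = 5 w + w = 6 w$)
$L{\left(D,M \right)} = 1 - \frac{53}{M}$ ($L{\left(D,M \right)} = - \frac{53}{M} + 1 = 1 - \frac{53}{M}$)
$j = 1320$ ($j = 6 \cdot 220 = 1320$)
$\left(-6312 + 16981\right) \left(j + L{\left(52,207 \right)}\right) = \left(-6312 + 16981\right) \left(1320 + \frac{-53 + 207}{207}\right) = 10669 \left(1320 + \frac{1}{207} \cdot 154\right) = 10669 \left(1320 + \frac{154}{207}\right) = 10669 \cdot \frac{273394}{207} = \frac{2916840586}{207}$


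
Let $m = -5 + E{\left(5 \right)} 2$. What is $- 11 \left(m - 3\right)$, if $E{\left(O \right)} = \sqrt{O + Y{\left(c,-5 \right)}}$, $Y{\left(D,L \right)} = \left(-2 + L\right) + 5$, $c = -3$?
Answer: $88 - 22 \sqrt{3} \approx 49.895$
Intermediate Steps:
$Y{\left(D,L \right)} = 3 + L$
$E{\left(O \right)} = \sqrt{-2 + O}$ ($E{\left(O \right)} = \sqrt{O + \left(3 - 5\right)} = \sqrt{O - 2} = \sqrt{-2 + O}$)
$m = -5 + 2 \sqrt{3}$ ($m = -5 + \sqrt{-2 + 5} \cdot 2 = -5 + \sqrt{3} \cdot 2 = -5 + 2 \sqrt{3} \approx -1.5359$)
$- 11 \left(m - 3\right) = - 11 \left(\left(-5 + 2 \sqrt{3}\right) - 3\right) = - 11 \left(-8 + 2 \sqrt{3}\right) = 88 - 22 \sqrt{3}$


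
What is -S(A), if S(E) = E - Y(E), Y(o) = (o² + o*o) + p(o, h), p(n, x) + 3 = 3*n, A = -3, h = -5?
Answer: 9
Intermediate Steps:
p(n, x) = -3 + 3*n
Y(o) = -3 + 2*o² + 3*o (Y(o) = (o² + o*o) + (-3 + 3*o) = (o² + o²) + (-3 + 3*o) = 2*o² + (-3 + 3*o) = -3 + 2*o² + 3*o)
S(E) = 3 - 2*E - 2*E² (S(E) = E - (-3 + 2*E² + 3*E) = E + (3 - 3*E - 2*E²) = 3 - 2*E - 2*E²)
-S(A) = -(3 - 2*(-3) - 2*(-3)²) = -(3 + 6 - 2*9) = -(3 + 6 - 18) = -1*(-9) = 9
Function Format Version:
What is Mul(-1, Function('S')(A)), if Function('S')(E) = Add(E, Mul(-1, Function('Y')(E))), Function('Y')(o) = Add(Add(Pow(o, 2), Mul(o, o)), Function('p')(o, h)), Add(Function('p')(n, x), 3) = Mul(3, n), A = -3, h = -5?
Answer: 9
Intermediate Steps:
Function('p')(n, x) = Add(-3, Mul(3, n))
Function('Y')(o) = Add(-3, Mul(2, Pow(o, 2)), Mul(3, o)) (Function('Y')(o) = Add(Add(Pow(o, 2), Mul(o, o)), Add(-3, Mul(3, o))) = Add(Add(Pow(o, 2), Pow(o, 2)), Add(-3, Mul(3, o))) = Add(Mul(2, Pow(o, 2)), Add(-3, Mul(3, o))) = Add(-3, Mul(2, Pow(o, 2)), Mul(3, o)))
Function('S')(E) = Add(3, Mul(-2, E), Mul(-2, Pow(E, 2))) (Function('S')(E) = Add(E, Mul(-1, Add(-3, Mul(2, Pow(E, 2)), Mul(3, E)))) = Add(E, Add(3, Mul(-3, E), Mul(-2, Pow(E, 2)))) = Add(3, Mul(-2, E), Mul(-2, Pow(E, 2))))
Mul(-1, Function('S')(A)) = Mul(-1, Add(3, Mul(-2, -3), Mul(-2, Pow(-3, 2)))) = Mul(-1, Add(3, 6, Mul(-2, 9))) = Mul(-1, Add(3, 6, -18)) = Mul(-1, -9) = 9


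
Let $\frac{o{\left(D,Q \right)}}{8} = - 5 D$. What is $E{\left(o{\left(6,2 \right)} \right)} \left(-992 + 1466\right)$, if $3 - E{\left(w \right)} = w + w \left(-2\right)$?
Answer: $-112338$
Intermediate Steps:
$o{\left(D,Q \right)} = - 40 D$ ($o{\left(D,Q \right)} = 8 \left(- 5 D\right) = - 40 D$)
$E{\left(w \right)} = 3 + w$ ($E{\left(w \right)} = 3 - \left(w + w \left(-2\right)\right) = 3 - \left(w - 2 w\right) = 3 - - w = 3 + w$)
$E{\left(o{\left(6,2 \right)} \right)} \left(-992 + 1466\right) = \left(3 - 240\right) \left(-992 + 1466\right) = \left(3 - 240\right) 474 = \left(-237\right) 474 = -112338$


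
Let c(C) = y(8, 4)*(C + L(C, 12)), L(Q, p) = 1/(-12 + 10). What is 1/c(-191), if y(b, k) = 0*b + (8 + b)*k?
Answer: -1/12256 ≈ -8.1593e-5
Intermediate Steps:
L(Q, p) = -½ (L(Q, p) = 1/(-2) = -½)
y(b, k) = k*(8 + b) (y(b, k) = 0 + k*(8 + b) = k*(8 + b))
c(C) = -32 + 64*C (c(C) = (4*(8 + 8))*(C - ½) = (4*16)*(-½ + C) = 64*(-½ + C) = -32 + 64*C)
1/c(-191) = 1/(-32 + 64*(-191)) = 1/(-32 - 12224) = 1/(-12256) = -1/12256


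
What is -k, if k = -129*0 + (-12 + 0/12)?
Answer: 12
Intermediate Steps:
k = -12 (k = -43*0 + (-12 + 0*(1/12)) = 0 + (-12 + 0) = 0 - 12 = -12)
-k = -1*(-12) = 12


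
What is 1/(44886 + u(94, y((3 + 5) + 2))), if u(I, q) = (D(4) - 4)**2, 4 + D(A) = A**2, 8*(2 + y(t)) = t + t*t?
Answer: 1/44950 ≈ 2.2247e-5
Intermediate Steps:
y(t) = -2 + t/8 + t**2/8 (y(t) = -2 + (t + t*t)/8 = -2 + (t + t**2)/8 = -2 + (t/8 + t**2/8) = -2 + t/8 + t**2/8)
D(A) = -4 + A**2
u(I, q) = 64 (u(I, q) = ((-4 + 4**2) - 4)**2 = ((-4 + 16) - 4)**2 = (12 - 4)**2 = 8**2 = 64)
1/(44886 + u(94, y((3 + 5) + 2))) = 1/(44886 + 64) = 1/44950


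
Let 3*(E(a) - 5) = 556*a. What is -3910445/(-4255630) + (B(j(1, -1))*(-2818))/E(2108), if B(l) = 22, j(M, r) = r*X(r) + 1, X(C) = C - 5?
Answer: 758358357119/997573292938 ≈ 0.76020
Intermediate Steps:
X(C) = -5 + C
j(M, r) = 1 + r*(-5 + r) (j(M, r) = r*(-5 + r) + 1 = 1 + r*(-5 + r))
E(a) = 5 + 556*a/3 (E(a) = 5 + (556*a)/3 = 5 + 556*a/3)
-3910445/(-4255630) + (B(j(1, -1))*(-2818))/E(2108) = -3910445/(-4255630) + (22*(-2818))/(5 + (556/3)*2108) = -3910445*(-1/4255630) - 61996/(5 + 1172048/3) = 782089/851126 - 61996/1172063/3 = 782089/851126 - 61996*3/1172063 = 782089/851126 - 185988/1172063 = 758358357119/997573292938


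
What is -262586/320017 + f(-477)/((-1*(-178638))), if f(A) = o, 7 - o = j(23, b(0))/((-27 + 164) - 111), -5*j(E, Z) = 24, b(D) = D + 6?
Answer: -160466316499/195571989210 ≈ -0.82050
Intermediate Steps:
b(D) = 6 + D
j(E, Z) = -24/5 (j(E, Z) = -1/5*24 = -24/5)
o = 467/65 (o = 7 - (-24)/(5*((-27 + 164) - 111)) = 7 - (-24)/(5*(137 - 111)) = 7 - (-24)/(5*26) = 7 - 1*(-12/65) = 7 + 12/65 = 467/65 ≈ 7.1846)
f(A) = 467/65
-262586/320017 + f(-477)/((-1*(-178638))) = -262586/320017 + 467/(65*((-1*(-178638)))) = -262586*1/320017 + (467/65)/178638 = -262586/320017 + (467/65)*(1/178638) = -262586/320017 + 467/11611470 = -160466316499/195571989210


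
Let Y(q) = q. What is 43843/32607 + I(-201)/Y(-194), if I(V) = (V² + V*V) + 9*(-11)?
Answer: -2622977179/6325758 ≈ -414.65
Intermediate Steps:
I(V) = -99 + 2*V² (I(V) = (V² + V²) - 99 = 2*V² - 99 = -99 + 2*V²)
43843/32607 + I(-201)/Y(-194) = 43843/32607 + (-99 + 2*(-201)²)/(-194) = 43843*(1/32607) + (-99 + 2*40401)*(-1/194) = 43843/32607 + (-99 + 80802)*(-1/194) = 43843/32607 + 80703*(-1/194) = 43843/32607 - 80703/194 = -2622977179/6325758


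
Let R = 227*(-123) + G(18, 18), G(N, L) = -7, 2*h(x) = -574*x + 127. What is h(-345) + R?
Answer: 142301/2 ≈ 71151.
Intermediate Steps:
h(x) = 127/2 - 287*x (h(x) = (-574*x + 127)/2 = (127 - 574*x)/2 = 127/2 - 287*x)
R = -27928 (R = 227*(-123) - 7 = -27921 - 7 = -27928)
h(-345) + R = (127/2 - 287*(-345)) - 27928 = (127/2 + 99015) - 27928 = 198157/2 - 27928 = 142301/2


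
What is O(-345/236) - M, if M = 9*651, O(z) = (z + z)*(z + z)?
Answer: -81461691/13924 ≈ -5850.5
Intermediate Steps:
O(z) = 4*z² (O(z) = (2*z)*(2*z) = 4*z²)
M = 5859
O(-345/236) - M = 4*(-345/236)² - 1*5859 = 4*(-345*1/236)² - 5859 = 4*(-345/236)² - 5859 = 4*(119025/55696) - 5859 = 119025/13924 - 5859 = -81461691/13924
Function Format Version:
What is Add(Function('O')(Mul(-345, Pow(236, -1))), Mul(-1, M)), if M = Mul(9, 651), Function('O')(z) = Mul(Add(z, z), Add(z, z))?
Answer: Rational(-81461691, 13924) ≈ -5850.5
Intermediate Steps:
Function('O')(z) = Mul(4, Pow(z, 2)) (Function('O')(z) = Mul(Mul(2, z), Mul(2, z)) = Mul(4, Pow(z, 2)))
M = 5859
Add(Function('O')(Mul(-345, Pow(236, -1))), Mul(-1, M)) = Add(Mul(4, Pow(Mul(-345, Pow(236, -1)), 2)), Mul(-1, 5859)) = Add(Mul(4, Pow(Mul(-345, Rational(1, 236)), 2)), -5859) = Add(Mul(4, Pow(Rational(-345, 236), 2)), -5859) = Add(Mul(4, Rational(119025, 55696)), -5859) = Add(Rational(119025, 13924), -5859) = Rational(-81461691, 13924)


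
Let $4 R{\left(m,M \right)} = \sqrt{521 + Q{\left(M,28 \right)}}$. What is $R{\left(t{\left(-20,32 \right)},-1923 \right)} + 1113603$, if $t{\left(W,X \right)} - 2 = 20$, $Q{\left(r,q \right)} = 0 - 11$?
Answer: $1113603 + \frac{\sqrt{510}}{4} \approx 1.1136 \cdot 10^{6}$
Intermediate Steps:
$Q{\left(r,q \right)} = -11$
$t{\left(W,X \right)} = 22$ ($t{\left(W,X \right)} = 2 + 20 = 22$)
$R{\left(m,M \right)} = \frac{\sqrt{510}}{4}$ ($R{\left(m,M \right)} = \frac{\sqrt{521 - 11}}{4} = \frac{\sqrt{510}}{4}$)
$R{\left(t{\left(-20,32 \right)},-1923 \right)} + 1113603 = \frac{\sqrt{510}}{4} + 1113603 = 1113603 + \frac{\sqrt{510}}{4}$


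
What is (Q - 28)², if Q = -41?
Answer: 4761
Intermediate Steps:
(Q - 28)² = (-41 - 28)² = (-69)² = 4761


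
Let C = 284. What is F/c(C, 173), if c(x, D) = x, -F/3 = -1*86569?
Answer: 259707/284 ≈ 914.46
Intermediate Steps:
F = 259707 (F = -(-3)*86569 = -3*(-86569) = 259707)
F/c(C, 173) = 259707/284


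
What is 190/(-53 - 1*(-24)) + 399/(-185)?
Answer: -46721/5365 ≈ -8.7085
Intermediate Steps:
190/(-53 - 1*(-24)) + 399/(-185) = 190/(-53 + 24) + 399*(-1/185) = 190/(-29) - 399/185 = 190*(-1/29) - 399/185 = -190/29 - 399/185 = -46721/5365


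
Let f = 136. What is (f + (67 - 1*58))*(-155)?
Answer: -22475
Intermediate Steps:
(f + (67 - 1*58))*(-155) = (136 + (67 - 1*58))*(-155) = (136 + (67 - 58))*(-155) = (136 + 9)*(-155) = 145*(-155) = -22475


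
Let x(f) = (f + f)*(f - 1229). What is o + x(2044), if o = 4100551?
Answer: 7432271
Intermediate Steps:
x(f) = 2*f*(-1229 + f) (x(f) = (2*f)*(-1229 + f) = 2*f*(-1229 + f))
o + x(2044) = 4100551 + 2*2044*(-1229 + 2044) = 4100551 + 2*2044*815 = 4100551 + 3331720 = 7432271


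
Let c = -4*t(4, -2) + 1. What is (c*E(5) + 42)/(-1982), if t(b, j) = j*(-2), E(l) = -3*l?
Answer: -267/1982 ≈ -0.13471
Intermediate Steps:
t(b, j) = -2*j
c = -15 (c = -(-8)*(-2) + 1 = -4*4 + 1 = -16 + 1 = -15)
(c*E(5) + 42)/(-1982) = (-(-45)*5 + 42)/(-1982) = (-15*(-15) + 42)*(-1/1982) = (225 + 42)*(-1/1982) = 267*(-1/1982) = -267/1982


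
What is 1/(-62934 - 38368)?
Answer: -1/101302 ≈ -9.8715e-6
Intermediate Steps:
1/(-62934 - 38368) = 1/(-101302) = -1/101302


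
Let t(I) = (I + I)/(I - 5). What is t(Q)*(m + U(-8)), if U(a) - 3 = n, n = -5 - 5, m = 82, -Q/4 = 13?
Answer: 2600/19 ≈ 136.84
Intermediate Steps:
Q = -52 (Q = -4*13 = -52)
t(I) = 2*I/(-5 + I) (t(I) = (2*I)/(-5 + I) = 2*I/(-5 + I))
n = -10
U(a) = -7 (U(a) = 3 - 10 = -7)
t(Q)*(m + U(-8)) = (2*(-52)/(-5 - 52))*(82 - 7) = (2*(-52)/(-57))*75 = (2*(-52)*(-1/57))*75 = (104/57)*75 = 2600/19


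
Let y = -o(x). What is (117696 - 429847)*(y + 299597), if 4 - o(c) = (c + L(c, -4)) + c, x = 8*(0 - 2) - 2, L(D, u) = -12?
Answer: -93503271295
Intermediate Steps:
x = -18 (x = 8*(-2) - 2 = -16 - 2 = -18)
o(c) = 16 - 2*c (o(c) = 4 - ((c - 12) + c) = 4 - ((-12 + c) + c) = 4 - (-12 + 2*c) = 4 + (12 - 2*c) = 16 - 2*c)
y = -52 (y = -(16 - 2*(-18)) = -(16 + 36) = -1*52 = -52)
(117696 - 429847)*(y + 299597) = (117696 - 429847)*(-52 + 299597) = -312151*299545 = -93503271295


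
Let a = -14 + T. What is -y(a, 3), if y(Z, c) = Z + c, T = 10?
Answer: 1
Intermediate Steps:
a = -4 (a = -14 + 10 = -4)
-y(a, 3) = -(-4 + 3) = -1*(-1) = 1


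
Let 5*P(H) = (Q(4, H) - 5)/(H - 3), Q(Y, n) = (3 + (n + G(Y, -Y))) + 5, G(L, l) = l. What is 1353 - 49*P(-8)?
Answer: 73974/55 ≈ 1345.0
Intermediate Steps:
Q(Y, n) = 8 + n - Y (Q(Y, n) = (3 + (n - Y)) + 5 = (3 + n - Y) + 5 = 8 + n - Y)
P(H) = (-1 + H)/(5*(-3 + H)) (P(H) = (((8 + H - 1*4) - 5)/(H - 3))/5 = (((8 + H - 4) - 5)/(-3 + H))/5 = (((4 + H) - 5)/(-3 + H))/5 = ((-1 + H)/(-3 + H))/5 = (-1 + H)/(5*(-3 + H)))
1353 - 49*P(-8) = 1353 - 49*(-1 - 8)/(5*(-3 - 8)) = 1353 - 49*(-9)/(5*(-11)) = 1353 - 49*(-1)*(-9)/(5*11) = 1353 - 49*9/55 = 1353 - 441/55 = 73974/55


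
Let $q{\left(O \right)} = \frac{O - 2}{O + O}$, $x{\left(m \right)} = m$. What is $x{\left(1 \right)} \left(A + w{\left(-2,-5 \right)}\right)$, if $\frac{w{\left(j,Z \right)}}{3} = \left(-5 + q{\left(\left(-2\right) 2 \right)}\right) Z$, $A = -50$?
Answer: $\frac{55}{4} \approx 13.75$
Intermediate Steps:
$q{\left(O \right)} = \frac{-2 + O}{2 O}$
$w{\left(j,Z \right)} = - \frac{51 Z}{4}$ ($w{\left(j,Z \right)} = 3 \left(-5 + \frac{-2 - 4}{2 \left(\left(-2\right) 2\right)}\right) Z = 3 \left(-5 + \frac{-2 - 4}{2 \left(-4\right)}\right) Z = 3 \left(-5 + \frac{1}{2} \left(- \frac{1}{4}\right) \left(-6\right)\right) Z = 3 \left(-5 + \frac{3}{4}\right) Z = 3 \left(- \frac{17 Z}{4}\right) = - \frac{51 Z}{4}$)
$x{\left(1 \right)} \left(A + w{\left(-2,-5 \right)}\right) = 1 \left(-50 - - \frac{255}{4}\right) = 1 \left(-50 + \frac{255}{4}\right) = 1 \cdot \frac{55}{4} = \frac{55}{4}$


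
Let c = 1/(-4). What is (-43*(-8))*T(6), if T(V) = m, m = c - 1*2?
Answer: -774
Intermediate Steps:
c = -1/4 ≈ -0.25000
m = -9/4 (m = -1/4 - 1*2 = -1/4 - 2 = -9/4 ≈ -2.2500)
T(V) = -9/4
(-43*(-8))*T(6) = -43*(-8)*(-9/4) = 344*(-9/4) = -774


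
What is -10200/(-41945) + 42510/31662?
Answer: 70201145/44268753 ≈ 1.5858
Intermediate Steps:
-10200/(-41945) + 42510/31662 = -10200*(-1/41945) + 42510*(1/31662) = 2040/8389 + 7085/5277 = 70201145/44268753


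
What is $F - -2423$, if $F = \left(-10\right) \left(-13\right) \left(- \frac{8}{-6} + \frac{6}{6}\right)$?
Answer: $\frac{8179}{3} \approx 2726.3$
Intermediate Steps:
$F = \frac{910}{3}$ ($F = 130 \left(\left(-8\right) \left(- \frac{1}{6}\right) + 6 \cdot \frac{1}{6}\right) = 130 \left(\frac{4}{3} + 1\right) = 130 \cdot \frac{7}{3} = \frac{910}{3} \approx 303.33$)
$F - -2423 = \frac{910}{3} - -2423 = \frac{910}{3} + 2423 = \frac{8179}{3}$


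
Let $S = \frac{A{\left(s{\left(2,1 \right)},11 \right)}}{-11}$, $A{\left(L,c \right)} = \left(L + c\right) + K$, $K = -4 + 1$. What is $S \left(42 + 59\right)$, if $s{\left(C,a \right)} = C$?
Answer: $- \frac{1010}{11} \approx -91.818$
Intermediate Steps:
$K = -3$
$A{\left(L,c \right)} = -3 + L + c$ ($A{\left(L,c \right)} = \left(L + c\right) - 3 = -3 + L + c$)
$S = - \frac{10}{11}$ ($S = \frac{-3 + 2 + 11}{-11} = 10 \left(- \frac{1}{11}\right) = - \frac{10}{11} \approx -0.90909$)
$S \left(42 + 59\right) = - \frac{10 \left(42 + 59\right)}{11} = \left(- \frac{10}{11}\right) 101 = - \frac{1010}{11}$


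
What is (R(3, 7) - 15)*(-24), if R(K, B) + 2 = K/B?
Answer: 2784/7 ≈ 397.71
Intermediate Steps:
R(K, B) = -2 + K/B
(R(3, 7) - 15)*(-24) = ((-2 + 3/7) - 15)*(-24) = (-11/7 - 15)*(-24) = -116/7*(-24) = 2784/7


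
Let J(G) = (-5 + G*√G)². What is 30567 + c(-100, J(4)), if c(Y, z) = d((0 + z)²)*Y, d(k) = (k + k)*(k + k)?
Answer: -2593833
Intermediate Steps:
d(k) = 4*k² (d(k) = (2*k)*(2*k) = 4*k²)
J(G) = (-5 + G^(3/2))²
c(Y, z) = 4*Y*z⁴ (c(Y, z) = (4*((0 + z)²)²)*Y = (4*(z²)²)*Y = (4*z⁴)*Y = 4*Y*z⁴)
30567 + c(-100, J(4)) = 30567 + 4*(-100)*((-5 + 4^(3/2))²)⁴ = 30567 + 4*(-100)*((-5 + 8)²)⁴ = 30567 + 4*(-100)*(3²)⁴ = 30567 + 4*(-100)*9⁴ = 30567 + 4*(-100)*6561 = 30567 - 2624400 = -2593833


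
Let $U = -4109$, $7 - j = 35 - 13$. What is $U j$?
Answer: $61635$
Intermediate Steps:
$j = -15$ ($j = 7 - \left(35 - 13\right) = 7 - 22 = -15$)
$U j = \left(-4109\right) \left(-15\right) = 61635$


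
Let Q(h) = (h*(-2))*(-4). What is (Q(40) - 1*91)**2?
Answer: 52441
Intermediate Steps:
Q(h) = 8*h (Q(h) = -2*h*(-4) = 8*h)
(Q(40) - 1*91)**2 = (8*40 - 1*91)**2 = (320 - 91)**2 = 229**2 = 52441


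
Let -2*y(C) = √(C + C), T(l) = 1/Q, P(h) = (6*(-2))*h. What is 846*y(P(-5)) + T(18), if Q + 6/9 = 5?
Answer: 3/13 - 846*√30 ≈ -4633.5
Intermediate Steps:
Q = 13/3 (Q = -⅔ + 5 = 13/3 ≈ 4.3333)
P(h) = -12*h
T(l) = 3/13 (T(l) = 1/(13/3) = 3/13)
y(C) = -√2*√C/2 (y(C) = -√(C + C)/2 = -√2*√C/2)
846*y(P(-5)) + T(18) = 846*(-√2*√(-12*(-5))/2) + 3/13 = 846*(-√2*√60/2) + 3/13 = 846*(-√2*2*√15/2) + 3/13 = 846*(-√30) + 3/13 = -846*√30 + 3/13 = 3/13 - 846*√30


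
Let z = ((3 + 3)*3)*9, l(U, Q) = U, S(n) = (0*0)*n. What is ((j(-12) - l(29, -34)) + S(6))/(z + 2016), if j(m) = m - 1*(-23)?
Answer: -1/121 ≈ -0.0082645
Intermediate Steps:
S(n) = 0 (S(n) = 0*n = 0)
z = 162 (z = (6*3)*9 = 18*9 = 162)
j(m) = 23 + m (j(m) = m + 23 = 23 + m)
((j(-12) - l(29, -34)) + S(6))/(z + 2016) = (((23 - 12) - 1*29) + 0)/(162 + 2016) = ((11 - 29) + 0)/2178 = (-18 + 0)*(1/2178) = -18*1/2178 = -1/121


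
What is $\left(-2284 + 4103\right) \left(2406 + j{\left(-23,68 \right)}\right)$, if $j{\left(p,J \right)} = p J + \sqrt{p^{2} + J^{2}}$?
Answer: $1531598 + 1819 \sqrt{5153} \approx 1.6622 \cdot 10^{6}$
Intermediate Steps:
$j{\left(p,J \right)} = \sqrt{J^{2} + p^{2}} + J p$ ($j{\left(p,J \right)} = J p + \sqrt{J^{2} + p^{2}} = \sqrt{J^{2} + p^{2}} + J p$)
$\left(-2284 + 4103\right) \left(2406 + j{\left(-23,68 \right)}\right) = \left(-2284 + 4103\right) \left(2406 + \left(\sqrt{68^{2} + \left(-23\right)^{2}} + 68 \left(-23\right)\right)\right) = 1819 \left(2406 - \left(1564 - \sqrt{4624 + 529}\right)\right) = 1819 \left(2406 - \left(1564 - \sqrt{5153}\right)\right) = 1819 \left(842 + \sqrt{5153}\right) = 1531598 + 1819 \sqrt{5153}$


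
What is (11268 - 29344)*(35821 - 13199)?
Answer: -408915272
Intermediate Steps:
(11268 - 29344)*(35821 - 13199) = -18076*22622 = -408915272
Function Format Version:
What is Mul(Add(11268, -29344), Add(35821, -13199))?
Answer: -408915272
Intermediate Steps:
Mul(Add(11268, -29344), Add(35821, -13199)) = Mul(-18076, 22622) = -408915272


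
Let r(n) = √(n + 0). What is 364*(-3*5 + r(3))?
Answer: -5460 + 364*√3 ≈ -4829.5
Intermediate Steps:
r(n) = √n
364*(-3*5 + r(3)) = 364*(-3*5 + √3) = 364*(-15 + √3) = -5460 + 364*√3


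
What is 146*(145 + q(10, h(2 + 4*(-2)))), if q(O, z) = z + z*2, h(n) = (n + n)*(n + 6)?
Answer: 21170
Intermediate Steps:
h(n) = 2*n*(6 + n) (h(n) = (2*n)*(6 + n) = 2*n*(6 + n))
q(O, z) = 3*z (q(O, z) = z + 2*z = 3*z)
146*(145 + q(10, h(2 + 4*(-2)))) = 146*(145 + 3*(2*(2 + 4*(-2))*(6 + (2 + 4*(-2))))) = 146*(145 + 3*(2*(2 - 8)*(6 + (2 - 8)))) = 146*(145 + 3*(2*(-6)*(6 - 6))) = 146*(145 + 3*(2*(-6)*0)) = 146*(145 + 3*0) = 146*(145 + 0) = 146*145 = 21170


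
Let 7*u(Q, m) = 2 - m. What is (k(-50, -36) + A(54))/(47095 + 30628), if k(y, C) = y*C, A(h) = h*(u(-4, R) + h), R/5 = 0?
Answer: 33120/544061 ≈ 0.060876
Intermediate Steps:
R = 0 (R = 5*0 = 0)
u(Q, m) = 2/7 - m/7 (u(Q, m) = (2 - m)/7 = 2/7 - m/7)
A(h) = h*(2/7 + h) (A(h) = h*((2/7 - ⅐*0) + h) = h*((2/7 + 0) + h) = h*(2/7 + h))
k(y, C) = C*y
(k(-50, -36) + A(54))/(47095 + 30628) = (-36*(-50) + (⅐)*54*(2 + 7*54))/(47095 + 30628) = (1800 + (⅐)*54*(2 + 378))/77723 = (1800 + (⅐)*54*380)*(1/77723) = (1800 + 20520/7)*(1/77723) = (33120/7)*(1/77723) = 33120/544061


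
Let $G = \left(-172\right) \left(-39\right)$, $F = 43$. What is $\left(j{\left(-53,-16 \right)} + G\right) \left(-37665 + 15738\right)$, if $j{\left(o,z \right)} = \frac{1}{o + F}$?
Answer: $- \frac{1470841233}{10} \approx -1.4708 \cdot 10^{8}$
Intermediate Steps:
$j{\left(o,z \right)} = \frac{1}{43 + o}$ ($j{\left(o,z \right)} = \frac{1}{o + 43} = \frac{1}{43 + o}$)
$G = 6708$
$\left(j{\left(-53,-16 \right)} + G\right) \left(-37665 + 15738\right) = \left(\frac{1}{43 - 53} + 6708\right) \left(-37665 + 15738\right) = \left(\frac{1}{-10} + 6708\right) \left(-21927\right) = \left(- \frac{1}{10} + 6708\right) \left(-21927\right) = \frac{67079}{10} \left(-21927\right) = - \frac{1470841233}{10}$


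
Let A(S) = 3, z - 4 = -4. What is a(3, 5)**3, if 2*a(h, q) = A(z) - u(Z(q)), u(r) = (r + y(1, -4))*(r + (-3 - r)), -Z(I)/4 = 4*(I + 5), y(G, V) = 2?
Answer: -104487111/8 ≈ -1.3061e+7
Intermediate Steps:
z = 0 (z = 4 - 4 = 0)
Z(I) = -80 - 16*I (Z(I) = -16*(I + 5) = -16*(5 + I) = -4*(20 + 4*I) = -80 - 16*I)
u(r) = -6 - 3*r (u(r) = (r + 2)*(r + (-3 - r)) = (2 + r)*(-3) = -6 - 3*r)
a(h, q) = -231/2 - 24*q (a(h, q) = (3 - (-6 - 3*(-80 - 16*q)))/2 = (3 - (-6 + (240 + 48*q)))/2 = (3 - (234 + 48*q))/2 = (3 + (-234 - 48*q))/2 = (-231 - 48*q)/2 = -231/2 - 24*q)
a(3, 5)**3 = (-231/2 - 24*5)**3 = (-231/2 - 120)**3 = (-471/2)**3 = -104487111/8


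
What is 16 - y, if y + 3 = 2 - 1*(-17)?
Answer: 0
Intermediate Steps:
y = 16 (y = -3 + (2 - 1*(-17)) = -3 + (2 + 17) = -3 + 19 = 16)
16 - y = 16 - 1*16 = 16 - 16 = 0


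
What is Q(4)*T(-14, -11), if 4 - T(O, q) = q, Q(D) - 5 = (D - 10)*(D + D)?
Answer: -645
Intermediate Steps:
Q(D) = 5 + 2*D*(-10 + D) (Q(D) = 5 + (D - 10)*(D + D) = 5 + (-10 + D)*(2*D) = 5 + 2*D*(-10 + D))
T(O, q) = 4 - q
Q(4)*T(-14, -11) = (5 - 20*4 + 2*4**2)*(4 - 1*(-11)) = (5 - 80 + 2*16)*(4 + 11) = (5 - 80 + 32)*15 = -43*15 = -645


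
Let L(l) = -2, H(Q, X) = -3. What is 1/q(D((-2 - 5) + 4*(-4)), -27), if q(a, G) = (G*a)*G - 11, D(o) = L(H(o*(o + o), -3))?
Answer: -1/1469 ≈ -0.00068074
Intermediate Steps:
D(o) = -2
q(a, G) = -11 + a*G**2 (q(a, G) = a*G**2 - 11 = -11 + a*G**2)
1/q(D((-2 - 5) + 4*(-4)), -27) = 1/(-11 - 2*(-27)**2) = 1/(-11 - 2*729) = 1/(-11 - 1458) = 1/(-1469) = -1/1469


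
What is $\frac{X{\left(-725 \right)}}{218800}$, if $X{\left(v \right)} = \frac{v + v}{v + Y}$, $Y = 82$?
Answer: $\frac{29}{2813768} \approx 1.0306 \cdot 10^{-5}$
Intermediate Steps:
$X{\left(v \right)} = \frac{2 v}{82 + v}$ ($X{\left(v \right)} = \frac{v + v}{v + 82} = \frac{2 v}{82 + v}$)
$\frac{X{\left(-725 \right)}}{218800} = \frac{2 \left(-725\right) \frac{1}{82 - 725}}{218800} = 2 \left(-725\right) \frac{1}{-643} \cdot \frac{1}{218800} = 2 \left(-725\right) \left(- \frac{1}{643}\right) \frac{1}{218800} = \frac{1450}{643} \cdot \frac{1}{218800} = \frac{29}{2813768}$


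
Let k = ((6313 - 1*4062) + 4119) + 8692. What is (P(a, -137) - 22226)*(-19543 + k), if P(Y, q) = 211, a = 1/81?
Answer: 98649215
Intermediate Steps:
a = 1/81 ≈ 0.012346
k = 15062 (k = ((6313 - 4062) + 4119) + 8692 = (2251 + 4119) + 8692 = 6370 + 8692 = 15062)
(P(a, -137) - 22226)*(-19543 + k) = (211 - 22226)*(-19543 + 15062) = -22015*(-4481) = 98649215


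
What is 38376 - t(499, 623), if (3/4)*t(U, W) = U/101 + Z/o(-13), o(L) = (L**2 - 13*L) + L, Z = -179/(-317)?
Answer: 399253857328/10405525 ≈ 38369.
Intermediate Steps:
Z = 179/317 (Z = -179*(-1/317) = 179/317 ≈ 0.56467)
o(L) = L**2 - 12*L
t(U, W) = 716/309075 + 4*U/303 (t(U, W) = 4*(U/101 + 179/(317*((-13*(-12 - 13)))))/3 = 4*(U*(1/101) + 179/(317*((-13*(-25)))))/3 = 4*(U/101 + (179/317)/325)/3 = 4*(U/101 + (179/317)*(1/325))/3 = 4*(U/101 + 179/103025)/3 = 4*(179/103025 + U/101)/3 = 716/309075 + 4*U/303)
38376 - t(499, 623) = 38376 - (716/309075 + (4/303)*499) = 38376 - (716/309075 + 1996/303) = 38376 - 1*68570072/10405525 = 38376 - 68570072/10405525 = 399253857328/10405525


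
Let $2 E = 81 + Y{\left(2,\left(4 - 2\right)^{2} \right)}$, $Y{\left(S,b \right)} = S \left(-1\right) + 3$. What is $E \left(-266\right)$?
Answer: $-10906$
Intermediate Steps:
$Y{\left(S,b \right)} = 3 - S$ ($Y{\left(S,b \right)} = - S + 3 = 3 - S$)
$E = 41$ ($E = \frac{81 + \left(3 - 2\right)}{2} = \frac{81 + 1}{2} = \frac{1}{2} \cdot 82 = 41$)
$E \left(-266\right) = 41 \left(-266\right) = -10906$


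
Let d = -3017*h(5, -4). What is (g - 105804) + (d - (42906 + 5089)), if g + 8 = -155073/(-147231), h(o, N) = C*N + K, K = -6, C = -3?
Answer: -8436726302/49077 ≈ -1.7191e+5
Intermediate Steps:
h(o, N) = -6 - 3*N (h(o, N) = -3*N - 6 = -6 - 3*N)
d = -18102 (d = -3017*(-6 - 3*(-4)) = -3017*(-6 + 12) = -3017*6 = -18102)
g = -340925/49077 (g = -8 - 155073/(-147231) = -8 - 155073*(-1/147231) = -8 + 51691/49077 = -340925/49077 ≈ -6.9467)
(g - 105804) + (d - (42906 + 5089)) = (-340925/49077 - 105804) + (-18102 - (42906 + 5089)) = -5192883833/49077 + (-18102 - 1*47995) = -5192883833/49077 + (-18102 - 47995) = -5192883833/49077 - 66097 = -8436726302/49077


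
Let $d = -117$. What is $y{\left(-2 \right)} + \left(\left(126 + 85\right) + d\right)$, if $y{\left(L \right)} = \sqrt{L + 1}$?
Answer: $94 + i \approx 94.0 + 1.0 i$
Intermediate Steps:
$y{\left(L \right)} = \sqrt{1 + L}$
$y{\left(-2 \right)} + \left(\left(126 + 85\right) + d\right) = \sqrt{1 - 2} + \left(\left(126 + 85\right) - 117\right) = \sqrt{-1} + \left(211 - 117\right) = i + 94 = 94 + i$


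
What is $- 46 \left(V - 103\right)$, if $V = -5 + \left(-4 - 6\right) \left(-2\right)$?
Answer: $4048$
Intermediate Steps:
$V = 15$ ($V = -5 + \left(-4 - 6\right) \left(-2\right) = -5 - -20 = -5 + 20 = 15$)
$- 46 \left(V - 103\right) = - 46 \left(15 - 103\right) = \left(-46\right) \left(-88\right) = 4048$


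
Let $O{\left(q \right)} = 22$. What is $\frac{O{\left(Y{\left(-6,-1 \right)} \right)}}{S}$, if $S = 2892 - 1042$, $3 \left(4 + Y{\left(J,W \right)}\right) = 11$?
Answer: $\frac{11}{925} \approx 0.011892$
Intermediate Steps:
$Y{\left(J,W \right)} = - \frac{1}{3}$ ($Y{\left(J,W \right)} = -4 + \frac{1}{3} \cdot 11 = -4 + \frac{11}{3} = - \frac{1}{3}$)
$S = 1850$
$\frac{O{\left(Y{\left(-6,-1 \right)} \right)}}{S} = \frac{22}{1850} = 22 \cdot \frac{1}{1850} = \frac{11}{925}$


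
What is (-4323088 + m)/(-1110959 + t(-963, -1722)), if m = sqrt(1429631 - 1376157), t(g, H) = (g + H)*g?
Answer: -540386/184337 + sqrt(53474)/1474696 ≈ -2.9314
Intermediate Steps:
t(g, H) = g*(H + g) (t(g, H) = (H + g)*g = g*(H + g))
m = sqrt(53474) ≈ 231.24
(-4323088 + m)/(-1110959 + t(-963, -1722)) = (-4323088 + sqrt(53474))/(-1110959 - 963*(-1722 - 963)) = (-4323088 + sqrt(53474))/(-1110959 - 963*(-2685)) = (-4323088 + sqrt(53474))/(-1110959 + 2585655) = (-4323088 + sqrt(53474))/1474696 = (-4323088 + sqrt(53474))*(1/1474696) = -540386/184337 + sqrt(53474)/1474696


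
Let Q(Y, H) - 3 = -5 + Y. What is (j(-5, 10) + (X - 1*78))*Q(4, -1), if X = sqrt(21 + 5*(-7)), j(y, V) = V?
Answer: -136 + 2*I*sqrt(14) ≈ -136.0 + 7.4833*I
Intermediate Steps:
Q(Y, H) = -2 + Y (Q(Y, H) = 3 + (-5 + Y) = -2 + Y)
X = I*sqrt(14) (X = sqrt(21 - 35) = sqrt(-14) = I*sqrt(14) ≈ 3.7417*I)
(j(-5, 10) + (X - 1*78))*Q(4, -1) = (10 + (I*sqrt(14) - 1*78))*(-2 + 4) = (10 + (I*sqrt(14) - 78))*2 = (10 + (-78 + I*sqrt(14)))*2 = (-68 + I*sqrt(14))*2 = -136 + 2*I*sqrt(14)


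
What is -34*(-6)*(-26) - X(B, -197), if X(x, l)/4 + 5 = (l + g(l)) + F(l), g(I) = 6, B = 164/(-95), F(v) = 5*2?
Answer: -4560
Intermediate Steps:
F(v) = 10
B = -164/95 (B = 164*(-1/95) = -164/95 ≈ -1.7263)
X(x, l) = 44 + 4*l (X(x, l) = -20 + 4*((l + 6) + 10) = -20 + 4*((6 + l) + 10) = -20 + 4*(16 + l) = -20 + (64 + 4*l) = 44 + 4*l)
-34*(-6)*(-26) - X(B, -197) = -34*(-6)*(-26) - (44 + 4*(-197)) = 204*(-26) - (44 - 788) = -5304 - 1*(-744) = -5304 + 744 = -4560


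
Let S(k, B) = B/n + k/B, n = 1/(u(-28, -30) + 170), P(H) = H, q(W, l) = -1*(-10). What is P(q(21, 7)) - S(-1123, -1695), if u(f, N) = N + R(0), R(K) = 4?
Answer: 413731427/1695 ≈ 2.4409e+5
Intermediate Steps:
q(W, l) = 10
u(f, N) = 4 + N (u(f, N) = N + 4 = 4 + N)
n = 1/144 (n = 1/((4 - 30) + 170) = 1/(-26 + 170) = 1/144 ≈ 0.0069444)
S(k, B) = 144*B + k/B (S(k, B) = B/(1/144) + k/B = B*144 + k/B = 144*B + k/B)
P(q(21, 7)) - S(-1123, -1695) = 10 - (144*(-1695) - 1123/(-1695)) = 10 - (-244080 - 1123*(-1/1695)) = 10 - (-244080 + 1123/1695) = 10 - 1*(-413714477/1695) = 10 + 413714477/1695 = 413731427/1695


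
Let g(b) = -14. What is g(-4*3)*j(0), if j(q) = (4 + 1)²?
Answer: -350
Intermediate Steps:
j(q) = 25 (j(q) = 5² = 25)
g(-4*3)*j(0) = -14*25 = -350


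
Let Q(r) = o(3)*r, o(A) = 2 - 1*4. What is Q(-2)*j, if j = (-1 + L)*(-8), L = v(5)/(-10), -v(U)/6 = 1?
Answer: 64/5 ≈ 12.800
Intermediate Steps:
v(U) = -6 (v(U) = -6*1 = -6)
o(A) = -2 (o(A) = 2 - 4 = -2)
L = ⅗ (L = -6/(-10) = -6*(-⅒) = ⅗ ≈ 0.60000)
Q(r) = -2*r
j = 16/5 (j = (-1 + ⅗)*(-8) = -⅖*(-8) = 16/5 ≈ 3.2000)
Q(-2)*j = -2*(-2)*(16/5) = 4*(16/5) = 64/5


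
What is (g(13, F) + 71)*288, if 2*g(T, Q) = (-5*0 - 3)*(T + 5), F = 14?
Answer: 12672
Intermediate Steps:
g(T, Q) = -15/2 - 3*T/2 (g(T, Q) = ((-5*0 - 3)*(T + 5))/2 = ((0 - 3)*(5 + T))/2 = (-3*(5 + T))/2 = (-15 - 3*T)/2 = -15/2 - 3*T/2)
(g(13, F) + 71)*288 = ((-15/2 - 3/2*13) + 71)*288 = ((-15/2 - 39/2) + 71)*288 = (-27 + 71)*288 = 44*288 = 12672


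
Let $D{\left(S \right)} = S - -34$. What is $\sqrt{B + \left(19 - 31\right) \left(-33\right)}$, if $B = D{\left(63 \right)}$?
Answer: $\sqrt{493} \approx 22.204$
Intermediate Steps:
$D{\left(S \right)} = 34 + S$ ($D{\left(S \right)} = S + 34 = 34 + S$)
$B = 97$ ($B = 34 + 63 = 97$)
$\sqrt{B + \left(19 - 31\right) \left(-33\right)} = \sqrt{97 + \left(19 - 31\right) \left(-33\right)} = \sqrt{97 - -396} = \sqrt{97 + 396} = \sqrt{493}$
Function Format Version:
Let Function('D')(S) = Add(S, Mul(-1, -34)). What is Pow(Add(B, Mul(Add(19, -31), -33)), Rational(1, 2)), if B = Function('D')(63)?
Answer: Pow(493, Rational(1, 2)) ≈ 22.204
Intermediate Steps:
Function('D')(S) = Add(34, S) (Function('D')(S) = Add(S, 34) = Add(34, S))
B = 97 (B = Add(34, 63) = 97)
Pow(Add(B, Mul(Add(19, -31), -33)), Rational(1, 2)) = Pow(Add(97, Mul(Add(19, -31), -33)), Rational(1, 2)) = Pow(Add(97, Mul(-12, -33)), Rational(1, 2)) = Pow(Add(97, 396), Rational(1, 2)) = Pow(493, Rational(1, 2))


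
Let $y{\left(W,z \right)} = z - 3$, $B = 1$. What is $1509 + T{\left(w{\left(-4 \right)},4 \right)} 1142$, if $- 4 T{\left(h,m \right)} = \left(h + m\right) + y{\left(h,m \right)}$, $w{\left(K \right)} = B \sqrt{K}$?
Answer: $\frac{163}{2} - 571 i \approx 81.5 - 571.0 i$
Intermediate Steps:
$y{\left(W,z \right)} = -3 + z$ ($y{\left(W,z \right)} = z - 3 = -3 + z$)
$w{\left(K \right)} = \sqrt{K}$ ($w{\left(K \right)} = 1 \sqrt{K} = \sqrt{K}$)
$T{\left(h,m \right)} = \frac{3}{4} - \frac{m}{2} - \frac{h}{4}$ ($T{\left(h,m \right)} = - \frac{\left(h + m\right) + \left(-3 + m\right)}{4} = - \frac{-3 + h + 2 m}{4} = \frac{3}{4} - \frac{m}{2} - \frac{h}{4}$)
$1509 + T{\left(w{\left(-4 \right)},4 \right)} 1142 = 1509 + \left(\frac{3}{4} - 2 - \frac{\sqrt{-4}}{4}\right) 1142 = 1509 + \left(\frac{3}{4} - 2 - \frac{2 i}{4}\right) 1142 = 1509 + \left(\frac{3}{4} - 2 - \frac{i}{2}\right) 1142 = 1509 + \left(- \frac{5}{4} - \frac{i}{2}\right) 1142 = 1509 - \left(\frac{2855}{2} + 571 i\right) = \frac{163}{2} - 571 i$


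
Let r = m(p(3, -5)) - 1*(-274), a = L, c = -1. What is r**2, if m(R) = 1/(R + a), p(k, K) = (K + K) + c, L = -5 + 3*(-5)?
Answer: 72131049/961 ≈ 75058.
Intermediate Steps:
L = -20 (L = -5 - 15 = -20)
a = -20
p(k, K) = -1 + 2*K (p(k, K) = (K + K) - 1 = 2*K - 1 = -1 + 2*K)
m(R) = 1/(-20 + R) (m(R) = 1/(R - 20) = 1/(-20 + R))
r = 8493/31 (r = 1/(-20 + (-1 + 2*(-5))) - 1*(-274) = 1/(-20 + (-1 - 10)) + 274 = 1/(-20 - 11) + 274 = 1/(-31) + 274 = -1/31 + 274 = 8493/31 ≈ 273.97)
r**2 = (8493/31)**2 = 72131049/961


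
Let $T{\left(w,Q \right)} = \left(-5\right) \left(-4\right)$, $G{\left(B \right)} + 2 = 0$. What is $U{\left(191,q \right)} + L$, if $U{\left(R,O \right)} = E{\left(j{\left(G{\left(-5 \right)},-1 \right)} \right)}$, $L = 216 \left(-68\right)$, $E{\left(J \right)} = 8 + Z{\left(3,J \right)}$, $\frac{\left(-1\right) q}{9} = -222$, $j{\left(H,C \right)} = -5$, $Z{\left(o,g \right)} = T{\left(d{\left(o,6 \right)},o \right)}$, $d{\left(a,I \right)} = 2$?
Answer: $-14660$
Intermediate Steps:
$G{\left(B \right)} = -2$ ($G{\left(B \right)} = -2 + 0 = -2$)
$T{\left(w,Q \right)} = 20$
$Z{\left(o,g \right)} = 20$
$q = 1998$ ($q = \left(-9\right) \left(-222\right) = 1998$)
$E{\left(J \right)} = 28$ ($E{\left(J \right)} = 8 + 20 = 28$)
$L = -14688$
$U{\left(R,O \right)} = 28$
$U{\left(191,q \right)} + L = 28 - 14688 = -14660$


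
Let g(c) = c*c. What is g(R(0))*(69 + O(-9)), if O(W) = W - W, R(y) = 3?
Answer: 621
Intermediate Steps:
g(c) = c**2
O(W) = 0
g(R(0))*(69 + O(-9)) = 3**2*(69 + 0) = 9*69 = 621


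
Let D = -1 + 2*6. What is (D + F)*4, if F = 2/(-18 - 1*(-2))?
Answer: 87/2 ≈ 43.500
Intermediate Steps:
F = -⅛ (F = 2/(-18 + 2) = 2/(-16) = 2*(-1/16) = -⅛ ≈ -0.12500)
D = 11 (D = -1 + 12 = 11)
(D + F)*4 = (11 - ⅛)*4 = (87/8)*4 = 87/2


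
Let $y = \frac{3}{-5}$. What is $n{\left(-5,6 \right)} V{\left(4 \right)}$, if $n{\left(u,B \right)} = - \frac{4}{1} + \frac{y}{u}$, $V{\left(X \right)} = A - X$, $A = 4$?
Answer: $0$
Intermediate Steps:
$y = - \frac{3}{5}$ ($y = 3 \left(- \frac{1}{5}\right) = - \frac{3}{5} \approx -0.6$)
$V{\left(X \right)} = 4 - X$
$n{\left(u,B \right)} = -4 - \frac{3}{5 u}$ ($n{\left(u,B \right)} = - \frac{4}{1} - \frac{3}{5 u} = \left(-4\right) 1 - \frac{3}{5 u} = -4 - \frac{3}{5 u}$)
$n{\left(-5,6 \right)} V{\left(4 \right)} = \left(-4 - \frac{3}{5 \left(-5\right)}\right) \left(4 - 4\right) = \left(-4 - - \frac{3}{25}\right) \left(4 - 4\right) = \left(-4 + \frac{3}{25}\right) 0 = \left(- \frac{97}{25}\right) 0 = 0$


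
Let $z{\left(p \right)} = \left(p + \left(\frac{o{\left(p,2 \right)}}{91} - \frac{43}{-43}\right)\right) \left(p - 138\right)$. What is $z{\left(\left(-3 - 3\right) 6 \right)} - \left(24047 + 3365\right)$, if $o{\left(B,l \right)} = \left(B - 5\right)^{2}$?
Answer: $- \frac{2232796}{91} \approx -24536.0$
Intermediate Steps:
$o{\left(B,l \right)} = \left(-5 + B\right)^{2}$
$z{\left(p \right)} = \left(-138 + p\right) \left(1 + p + \frac{\left(-5 + p\right)^{2}}{91}\right)$ ($z{\left(p \right)} = \left(p + \left(\frac{\left(-5 + p\right)^{2}}{91} - \frac{43}{-43}\right)\right) \left(p - 138\right) = \left(p + \left(\left(-5 + p\right)^{2} \cdot \frac{1}{91} - -1\right)\right) \left(-138 + p\right) = \left(p + \left(\frac{\left(-5 + p\right)^{2}}{91} + 1\right)\right) \left(-138 + p\right) = \left(p + \left(1 + \frac{\left(-5 + p\right)^{2}}{91}\right)\right) \left(-138 + p\right) = \left(1 + p + \frac{\left(-5 + p\right)^{2}}{91}\right) \left(-138 + p\right) = \left(-138 + p\right) \left(1 + p + \frac{\left(-5 + p\right)^{2}}{91}\right)$)
$z{\left(\left(-3 - 3\right) 6 \right)} - \left(24047 + 3365\right) = \left(- \frac{16008}{91} - \frac{11062 \left(-3 - 3\right) 6}{91} - \frac{57 \left(\left(-3 - 3\right) 6\right)^{2}}{91} + \frac{\left(\left(-3 - 3\right) 6\right)^{3}}{91}\right) - \left(24047 + 3365\right) = \left(- \frac{16008}{91} - \frac{11062 \left(\left(-6\right) 6\right)}{91} - \frac{57 \left(\left(-6\right) 6\right)^{2}}{91} + \frac{\left(\left(-6\right) 6\right)^{3}}{91}\right) - 27412 = \left(- \frac{16008}{91} - - \frac{398232}{91} - \frac{57 \left(-36\right)^{2}}{91} + \frac{\left(-36\right)^{3}}{91}\right) - 27412 = \left(- \frac{16008}{91} + \frac{398232}{91} - \frac{73872}{91} + \frac{1}{91} \left(-46656\right)\right) - 27412 = \left(- \frac{16008}{91} + \frac{398232}{91} - \frac{73872}{91} - \frac{46656}{91}\right) - 27412 = \frac{261696}{91} - 27412 = - \frac{2232796}{91}$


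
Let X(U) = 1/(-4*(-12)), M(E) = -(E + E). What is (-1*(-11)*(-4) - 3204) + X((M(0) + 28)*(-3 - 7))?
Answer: -155903/48 ≈ -3248.0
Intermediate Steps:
M(E) = -2*E
X(U) = 1/48
(-1*(-11)*(-4) - 3204) + X((M(0) + 28)*(-3 - 7)) = (-1*(-11)*(-4) - 3204) + 1/48 = (11*(-4) - 3204) + 1/48 = (-44 - 3204) + 1/48 = -3248 + 1/48 = -155903/48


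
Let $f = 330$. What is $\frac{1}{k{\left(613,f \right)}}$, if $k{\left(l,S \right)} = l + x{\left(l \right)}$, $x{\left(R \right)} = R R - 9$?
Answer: $\frac{1}{376373} \approx 2.6569 \cdot 10^{-6}$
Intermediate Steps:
$x{\left(R \right)} = -9 + R^{2}$ ($x{\left(R \right)} = R^{2} - 9 = -9 + R^{2}$)
$k{\left(l,S \right)} = -9 + l + l^{2}$ ($k{\left(l,S \right)} = l + \left(-9 + l^{2}\right) = -9 + l + l^{2}$)
$\frac{1}{k{\left(613,f \right)}} = \frac{1}{-9 + 613 + 613^{2}} = \frac{1}{-9 + 613 + 375769} = \frac{1}{376373}$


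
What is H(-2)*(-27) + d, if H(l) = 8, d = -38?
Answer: -254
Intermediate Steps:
H(-2)*(-27) + d = 8*(-27) - 38 = -216 - 38 = -254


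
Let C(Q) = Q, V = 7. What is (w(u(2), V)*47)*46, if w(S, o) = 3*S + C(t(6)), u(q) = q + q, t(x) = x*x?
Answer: 103776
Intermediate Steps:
t(x) = x**2
u(q) = 2*q
w(S, o) = 36 + 3*S (w(S, o) = 3*S + 6**2 = 3*S + 36 = 36 + 3*S)
(w(u(2), V)*47)*46 = ((36 + 3*(2*2))*47)*46 = ((36 + 3*4)*47)*46 = ((36 + 12)*47)*46 = (48*47)*46 = 2256*46 = 103776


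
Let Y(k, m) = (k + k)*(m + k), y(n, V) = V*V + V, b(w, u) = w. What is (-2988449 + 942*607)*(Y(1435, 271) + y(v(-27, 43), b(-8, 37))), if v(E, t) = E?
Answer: -11832609876780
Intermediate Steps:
y(n, V) = V + V² (y(n, V) = V² + V = V + V²)
Y(k, m) = 2*k*(k + m) (Y(k, m) = (2*k)*(k + m) = 2*k*(k + m))
(-2988449 + 942*607)*(Y(1435, 271) + y(v(-27, 43), b(-8, 37))) = (-2988449 + 942*607)*(2*1435*(1435 + 271) - 8*(1 - 8)) = (-2988449 + 571794)*(2*1435*1706 - 8*(-7)) = -2416655*(4896220 + 56) = -2416655*4896276 = -11832609876780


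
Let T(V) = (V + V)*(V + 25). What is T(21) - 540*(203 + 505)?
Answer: -380388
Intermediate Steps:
T(V) = 2*V*(25 + V) (T(V) = (2*V)*(25 + V) = 2*V*(25 + V))
T(21) - 540*(203 + 505) = 2*21*(25 + 21) - 540*(203 + 505) = 2*21*46 - 540*708 = 1932 - 382320 = -380388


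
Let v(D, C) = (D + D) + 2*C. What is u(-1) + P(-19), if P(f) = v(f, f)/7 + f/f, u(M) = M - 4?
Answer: -104/7 ≈ -14.857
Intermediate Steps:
u(M) = -4 + M
v(D, C) = 2*C + 2*D (v(D, C) = 2*D + 2*C = 2*C + 2*D)
P(f) = 1 + 4*f/7 (P(f) = (2*f + 2*f)/7 + f/f = (4*f)*(1/7) + 1 = 4*f/7 + 1 = 1 + 4*f/7)
u(-1) + P(-19) = (-4 - 1) + (1 + (4/7)*(-19)) = -5 + (1 - 76/7) = -5 - 69/7 = -104/7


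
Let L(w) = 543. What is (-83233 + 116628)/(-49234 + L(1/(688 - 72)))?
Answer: -33395/48691 ≈ -0.68586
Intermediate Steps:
(-83233 + 116628)/(-49234 + L(1/(688 - 72))) = (-83233 + 116628)/(-49234 + 543) = 33395/(-48691) = 33395*(-1/48691) = -33395/48691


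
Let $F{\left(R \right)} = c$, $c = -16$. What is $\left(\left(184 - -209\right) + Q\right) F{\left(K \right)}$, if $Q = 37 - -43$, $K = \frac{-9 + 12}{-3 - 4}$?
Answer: $-7568$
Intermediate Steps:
$K = - \frac{3}{7}$ ($K = \frac{3}{-7} = 3 \left(- \frac{1}{7}\right) = - \frac{3}{7} \approx -0.42857$)
$F{\left(R \right)} = -16$
$Q = 80$ ($Q = 37 + 43 = 80$)
$\left(\left(184 - -209\right) + Q\right) F{\left(K \right)} = \left(\left(184 - -209\right) + 80\right) \left(-16\right) = \left(\left(184 + 209\right) + 80\right) \left(-16\right) = \left(393 + 80\right) \left(-16\right) = 473 \left(-16\right) = -7568$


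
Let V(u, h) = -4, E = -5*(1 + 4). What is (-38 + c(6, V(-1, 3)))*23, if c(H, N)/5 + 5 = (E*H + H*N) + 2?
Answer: -21229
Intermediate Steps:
E = -25 (E = -5*5 = -25)
c(H, N) = -15 - 125*H + 5*H*N (c(H, N) = -25 + 5*((-25*H + H*N) + 2) = -25 + 5*(2 - 25*H + H*N) = -25 + (10 - 125*H + 5*H*N) = -15 - 125*H + 5*H*N)
(-38 + c(6, V(-1, 3)))*23 = (-38 + (-15 - 125*6 + 5*6*(-4)))*23 = (-38 + (-15 - 750 - 120))*23 = (-38 - 885)*23 = -923*23 = -21229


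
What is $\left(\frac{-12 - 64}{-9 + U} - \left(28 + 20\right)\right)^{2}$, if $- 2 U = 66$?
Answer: $\frac{940900}{441} \approx 2133.6$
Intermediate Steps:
$U = -33$ ($U = \left(- \frac{1}{2}\right) 66 = -33$)
$\left(\frac{-12 - 64}{-9 + U} - \left(28 + 20\right)\right)^{2} = \left(\frac{-12 - 64}{-9 - 33} - \left(28 + 20\right)\right)^{2} = \left(- \frac{76}{-42} - 48\right)^{2} = \left(\left(-76\right) \left(- \frac{1}{42}\right) - 48\right)^{2} = \left(\frac{38}{21} - 48\right)^{2} = \left(- \frac{970}{21}\right)^{2} = \frac{940900}{441}$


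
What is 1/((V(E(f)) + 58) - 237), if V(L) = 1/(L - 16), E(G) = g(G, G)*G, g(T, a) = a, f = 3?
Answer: -7/1254 ≈ -0.0055821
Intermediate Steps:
E(G) = G**2 (E(G) = G*G = G**2)
V(L) = 1/(-16 + L)
1/((V(E(f)) + 58) - 237) = 1/((1/(-16 + 3**2) + 58) - 237) = 1/((1/(-16 + 9) + 58) - 237) = 1/((1/(-7) + 58) - 237) = 1/((-1/7 + 58) - 237) = 1/(405/7 - 237) = 1/(-1254/7) = -7/1254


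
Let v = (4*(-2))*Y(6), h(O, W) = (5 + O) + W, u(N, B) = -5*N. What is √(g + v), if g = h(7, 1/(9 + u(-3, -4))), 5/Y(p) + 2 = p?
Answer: 7*√6/12 ≈ 1.4289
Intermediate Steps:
h(O, W) = 5 + O + W
Y(p) = 5/(-2 + p)
g = 289/24 (g = 5 + 7 + 1/(9 - 5*(-3)) = 5 + 7 + 1/(9 + 15) = 5 + 7 + 1/24 = 289/24 ≈ 12.042)
v = -10 (v = (4*(-2))*(5/(-2 + 6)) = -40/4 = -8*5/4 = -10)
√(g + v) = √(289/24 - 10) = √(49/24) = 7*√6/12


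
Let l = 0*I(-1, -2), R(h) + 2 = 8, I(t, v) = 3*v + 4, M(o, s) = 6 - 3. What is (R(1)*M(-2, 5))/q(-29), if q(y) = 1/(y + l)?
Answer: -522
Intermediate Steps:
M(o, s) = 3
I(t, v) = 4 + 3*v
R(h) = 6 (R(h) = -2 + 8 = 6)
l = 0 (l = 0*(4 + 3*(-2)) = 0*(4 - 6) = 0*(-2) = 0)
q(y) = 1/y (q(y) = 1/(y + 0) = 1/y)
(R(1)*M(-2, 5))/q(-29) = (6*3)/(1/(-29)) = 18/(-1/29) = 18*(-29) = -522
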